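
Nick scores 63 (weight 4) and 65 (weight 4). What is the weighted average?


Weighted sum:
4 x 63 + 4 x 65 = 512
Total weight:
4 + 4 = 8
Weighted average:
512 / 8 = 64

64


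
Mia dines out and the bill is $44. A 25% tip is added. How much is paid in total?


Calculate the tip:
25% of $44 = $11
Add tip to meal cost:
$44 + $11 = $55

$55


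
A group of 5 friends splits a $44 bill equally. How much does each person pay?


Total bill: $44
Number of people: 5
Each pays: $44 / 5 = $8.80

$8.80


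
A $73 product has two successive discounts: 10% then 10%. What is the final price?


First discount:
10% of $73 = $7.30
Price after first discount:
$73 - $7.30 = $65.70
Second discount:
10% of $65.70 = $6.57
Final price:
$65.70 - $6.57 = $59.13

$59.13


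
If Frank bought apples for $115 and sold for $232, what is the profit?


Selling price = $232
Cost price = $115
Profit = selling price - cost price:
Profit = $232 - $115 = $117

$117


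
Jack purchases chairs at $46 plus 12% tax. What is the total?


Calculate the tax:
12% of $46 = $5.52
Add tax to price:
$46 + $5.52 = $51.52

$51.52


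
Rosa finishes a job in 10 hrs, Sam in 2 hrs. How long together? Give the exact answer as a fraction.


Rosa's rate: 1/10 of the job per hour
Sam's rate: 1/2 of the job per hour
Combined rate: 1/10 + 1/2 = 3/5 per hour
Time = 1 / (3/5) = 5/3 hours (≈ 1.67 hours)

5/3 hours


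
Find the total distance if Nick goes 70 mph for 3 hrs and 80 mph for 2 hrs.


Leg 1 distance:
70 x 3 = 210 miles
Leg 2 distance:
80 x 2 = 160 miles
Total distance:
210 + 160 = 370 miles

370 miles


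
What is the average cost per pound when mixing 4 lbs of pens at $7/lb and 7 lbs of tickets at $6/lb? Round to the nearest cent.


Cost of pens:
4 x $7 = $28
Cost of tickets:
7 x $6 = $42
Total cost: $28 + $42 = $70
Total weight: 11 lbs
Average: $70 / 11 = $6.3636... ≈ $6.36/lb

$6.36/lb


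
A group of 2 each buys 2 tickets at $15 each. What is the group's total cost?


Cost per person:
2 x $15 = $30
Group total:
2 x $30 = $60

$60


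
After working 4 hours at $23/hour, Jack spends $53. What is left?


Calculate earnings:
4 x $23 = $92
Subtract spending:
$92 - $53 = $39

$39


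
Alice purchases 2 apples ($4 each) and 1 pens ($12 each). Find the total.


Cost of apples:
2 x $4 = $8
Cost of pens:
1 x $12 = $12
Add both:
$8 + $12 = $20

$20


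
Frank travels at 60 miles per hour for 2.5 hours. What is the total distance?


Use the formula: distance = speed x time
Speed = 60 mph, Time = 2.5 hours
60 x 2.5 = 150 miles

150 miles


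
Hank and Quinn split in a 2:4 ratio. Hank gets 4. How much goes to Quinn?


Find the multiplier:
4 / 2 = 2
Apply to Quinn's share:
4 x 2 = 8

8


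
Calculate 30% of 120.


Convert percentage to decimal:
30% = 0.3
Multiply:
120 x 0.3 = 36

36


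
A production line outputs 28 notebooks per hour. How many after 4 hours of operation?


Production rate: 28 notebooks per hour
Time: 4 hours
Total: 28 x 4 = 112 notebooks

112 notebooks


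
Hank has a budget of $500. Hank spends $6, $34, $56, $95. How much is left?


Add up expenses:
$6 + $34 + $56 + $95 = $191
Subtract from budget:
$500 - $191 = $309

$309


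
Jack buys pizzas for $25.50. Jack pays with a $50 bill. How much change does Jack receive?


Start with the amount paid:
$50
Subtract the price:
$50 - $25.50 = $24.50

$24.50


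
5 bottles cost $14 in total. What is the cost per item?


Total cost: $14
Number of items: 5
Unit price: $14 / 5 = $2.80

$2.80


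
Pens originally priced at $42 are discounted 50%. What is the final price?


Calculate the discount amount:
50% of $42 = $21
Subtract from original:
$42 - $21 = $21

$21


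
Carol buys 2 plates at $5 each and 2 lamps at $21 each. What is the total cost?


Cost of plates:
2 x $5 = $10
Cost of lamps:
2 x $21 = $42
Add both:
$10 + $42 = $52

$52


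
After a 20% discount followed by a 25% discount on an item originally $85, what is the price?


First discount:
20% of $85 = $17
Price after first discount:
$85 - $17 = $68
Second discount:
25% of $68 = $17
Final price:
$68 - $17 = $51

$51


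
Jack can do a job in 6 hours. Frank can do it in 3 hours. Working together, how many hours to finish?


Jack's rate: 1/6 of the job per hour
Frank's rate: 1/3 of the job per hour
Combined rate: 1/6 + 1/3 = 1/2 per hour
Time = 1 / (1/2) = 2 hours

2 hours


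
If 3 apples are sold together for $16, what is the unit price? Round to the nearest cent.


Total cost: $16
Number of items: 3
Unit price: $16 / 3 = $5.3333... ≈ $5.33

$5.33


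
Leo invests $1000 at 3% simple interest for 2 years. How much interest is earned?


Use the formula I = P x R x T / 100
P x R x T = 1000 x 3 x 2 = 6000
I = 6000 / 100 = $60

$60


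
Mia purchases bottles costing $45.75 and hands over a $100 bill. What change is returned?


Start with the amount paid:
$100
Subtract the price:
$100 - $45.75 = $54.25

$54.25


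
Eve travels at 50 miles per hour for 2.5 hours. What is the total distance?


Use the formula: distance = speed x time
Speed = 50 mph, Time = 2.5 hours
50 x 2.5 = 125 miles

125 miles


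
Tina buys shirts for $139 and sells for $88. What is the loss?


Selling price = $88
Cost price = $139
Loss = cost price - selling price:
Loss = $139 - $88 = $51

$51


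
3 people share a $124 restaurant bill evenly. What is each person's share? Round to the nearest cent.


Total bill: $124
Number of people: 3
Each pays: $124 / 3 = $41.3333... ≈ $41.33

$41.33


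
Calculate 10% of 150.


Convert percentage to decimal:
10% = 0.1
Multiply:
150 x 0.1 = 15

15


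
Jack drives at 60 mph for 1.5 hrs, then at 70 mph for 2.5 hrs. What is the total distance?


Leg 1 distance:
60 x 1.5 = 90 miles
Leg 2 distance:
70 x 2.5 = 175 miles
Total distance:
90 + 175 = 265 miles

265 miles


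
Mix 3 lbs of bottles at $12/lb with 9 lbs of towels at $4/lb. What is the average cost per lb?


Cost of bottles:
3 x $12 = $36
Cost of towels:
9 x $4 = $36
Total cost: $36 + $36 = $72
Total weight: 12 lbs
Average: $72 / 12 = $6/lb

$6/lb


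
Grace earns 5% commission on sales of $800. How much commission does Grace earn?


Convert rate to decimal:
5% = 0.05
Multiply by sales:
$800 x 0.05 = $40

$40


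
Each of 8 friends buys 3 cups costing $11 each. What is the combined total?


Cost per person:
3 x $11 = $33
Group total:
8 x $33 = $264

$264


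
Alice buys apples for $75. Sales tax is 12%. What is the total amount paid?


Calculate the tax:
12% of $75 = $9
Add tax to price:
$75 + $9 = $84

$84


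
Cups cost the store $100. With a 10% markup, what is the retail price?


Calculate the markup amount:
10% of $100 = $10
Add to cost:
$100 + $10 = $110

$110


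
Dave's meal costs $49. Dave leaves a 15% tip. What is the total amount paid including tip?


Calculate the tip:
15% of $49 = $7.35
Add tip to meal cost:
$49 + $7.35 = $56.35

$56.35


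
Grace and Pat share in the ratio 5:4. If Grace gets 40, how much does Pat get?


Find the multiplier:
40 / 5 = 8
Apply to Pat's share:
4 x 8 = 32

32


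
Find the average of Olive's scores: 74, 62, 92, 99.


Add the scores:
74 + 62 + 92 + 99 = 327
Divide by the number of tests:
327 / 4 = 81.75

81.75


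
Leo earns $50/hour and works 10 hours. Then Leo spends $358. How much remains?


Calculate earnings:
10 x $50 = $500
Subtract spending:
$500 - $358 = $142

$142


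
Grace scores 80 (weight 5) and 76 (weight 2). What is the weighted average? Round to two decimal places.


Weighted sum:
5 x 80 + 2 x 76 = 552
Total weight:
5 + 2 = 7
Weighted average:
552 / 7 = 78.8571... ≈ 78.86

78.86


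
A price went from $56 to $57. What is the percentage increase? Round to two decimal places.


Find the absolute change:
|57 - 56| = 1
Divide by original and multiply by 100:
1 / 56 x 100 = 1.7857...% ≈ 1.79%

1.79%


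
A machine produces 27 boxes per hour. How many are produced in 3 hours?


Production rate: 27 boxes per hour
Time: 3 hours
Total: 27 x 3 = 81 boxes

81 boxes


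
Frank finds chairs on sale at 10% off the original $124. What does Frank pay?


Calculate the discount amount:
10% of $124 = $12.40
Subtract from original:
$124 - $12.40 = $111.60

$111.60


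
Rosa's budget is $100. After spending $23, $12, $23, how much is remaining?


Add up expenses:
$23 + $12 + $23 = $58
Subtract from budget:
$100 - $58 = $42

$42


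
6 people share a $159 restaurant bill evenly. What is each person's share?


Total bill: $159
Number of people: 6
Each pays: $159 / 6 = $26.50

$26.50


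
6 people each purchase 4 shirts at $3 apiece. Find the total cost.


Cost per person:
4 x $3 = $12
Group total:
6 x $12 = $72

$72


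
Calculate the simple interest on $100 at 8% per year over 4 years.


Use the formula I = P x R x T / 100
P x R x T = 100 x 8 x 4 = 3200
I = 3200 / 100 = $32

$32


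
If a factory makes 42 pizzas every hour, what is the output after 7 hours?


Production rate: 42 pizzas per hour
Time: 7 hours
Total: 42 x 7 = 294 pizzas

294 pizzas


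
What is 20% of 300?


Convert percentage to decimal:
20% = 0.2
Multiply:
300 x 0.2 = 60

60


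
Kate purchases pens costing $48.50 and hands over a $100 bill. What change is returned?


Start with the amount paid:
$100
Subtract the price:
$100 - $48.50 = $51.50

$51.50


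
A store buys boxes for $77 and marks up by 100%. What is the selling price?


Calculate the markup amount:
100% of $77 = $77
Add to cost:
$77 + $77 = $154

$154


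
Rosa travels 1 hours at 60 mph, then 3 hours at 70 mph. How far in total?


Leg 1 distance:
60 x 1 = 60 miles
Leg 2 distance:
70 x 3 = 210 miles
Total distance:
60 + 210 = 270 miles

270 miles


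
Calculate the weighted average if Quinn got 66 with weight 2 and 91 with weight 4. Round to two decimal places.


Weighted sum:
2 x 66 + 4 x 91 = 496
Total weight:
2 + 4 = 6
Weighted average:
496 / 6 = 82.6666... ≈ 82.67

82.67


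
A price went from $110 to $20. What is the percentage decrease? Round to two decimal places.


Find the absolute change:
|20 - 110| = 90
Divide by original and multiply by 100:
90 / 110 x 100 = 81.8181...% ≈ 81.82%

81.82%


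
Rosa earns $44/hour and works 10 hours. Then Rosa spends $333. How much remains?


Calculate earnings:
10 x $44 = $440
Subtract spending:
$440 - $333 = $107

$107


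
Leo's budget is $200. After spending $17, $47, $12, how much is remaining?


Add up expenses:
$17 + $47 + $12 = $76
Subtract from budget:
$200 - $76 = $124

$124


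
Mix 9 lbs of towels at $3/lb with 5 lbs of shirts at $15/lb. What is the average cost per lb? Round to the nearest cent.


Cost of towels:
9 x $3 = $27
Cost of shirts:
5 x $15 = $75
Total cost: $27 + $75 = $102
Total weight: 14 lbs
Average: $102 / 14 = $7.2857... ≈ $7.29/lb

$7.29/lb


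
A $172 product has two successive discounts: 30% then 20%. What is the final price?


First discount:
30% of $172 = $51.60
Price after first discount:
$172 - $51.60 = $120.40
Second discount:
20% of $120.40 = $24.08
Final price:
$120.40 - $24.08 = $96.32

$96.32


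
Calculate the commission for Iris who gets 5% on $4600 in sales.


Convert rate to decimal:
5% = 0.05
Multiply by sales:
$4600 x 0.05 = $230

$230


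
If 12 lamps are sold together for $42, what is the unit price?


Total cost: $42
Number of items: 12
Unit price: $42 / 12 = $3.50

$3.50


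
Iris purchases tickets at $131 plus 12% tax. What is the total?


Calculate the tax:
12% of $131 = $15.72
Add tax to price:
$131 + $15.72 = $146.72

$146.72


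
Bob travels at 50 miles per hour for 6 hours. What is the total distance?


Use the formula: distance = speed x time
Speed = 50 mph, Time = 6 hours
50 x 6 = 300 miles

300 miles


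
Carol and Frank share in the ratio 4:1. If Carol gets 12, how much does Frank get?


Find the multiplier:
12 / 4 = 3
Apply to Frank's share:
1 x 3 = 3

3


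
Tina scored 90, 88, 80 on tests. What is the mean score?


Add the scores:
90 + 88 + 80 = 258
Divide by the number of tests:
258 / 3 = 86

86


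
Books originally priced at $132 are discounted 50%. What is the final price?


Calculate the discount amount:
50% of $132 = $66
Subtract from original:
$132 - $66 = $66

$66


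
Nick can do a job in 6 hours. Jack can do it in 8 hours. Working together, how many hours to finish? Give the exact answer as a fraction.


Nick's rate: 1/6 of the job per hour
Jack's rate: 1/8 of the job per hour
Combined rate: 1/6 + 1/8 = 7/24 per hour
Time = 1 / (7/24) = 24/7 hours (≈ 3.43 hours)

24/7 hours


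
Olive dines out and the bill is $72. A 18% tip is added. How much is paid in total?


Calculate the tip:
18% of $72 = $12.96
Add tip to meal cost:
$72 + $12.96 = $84.96

$84.96


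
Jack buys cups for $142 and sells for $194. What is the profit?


Selling price = $194
Cost price = $142
Profit = selling price - cost price:
Profit = $194 - $142 = $52

$52


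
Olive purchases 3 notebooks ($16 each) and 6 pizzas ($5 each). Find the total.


Cost of notebooks:
3 x $16 = $48
Cost of pizzas:
6 x $5 = $30
Add both:
$48 + $30 = $78

$78


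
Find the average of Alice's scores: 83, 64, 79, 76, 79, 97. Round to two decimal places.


Add the scores:
83 + 64 + 79 + 76 + 79 + 97 = 478
Divide by the number of tests:
478 / 6 = 79.6666... ≈ 79.67

79.67


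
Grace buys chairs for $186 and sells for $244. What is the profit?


Selling price = $244
Cost price = $186
Profit = selling price - cost price:
Profit = $244 - $186 = $58

$58


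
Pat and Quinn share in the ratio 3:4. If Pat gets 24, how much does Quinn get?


Find the multiplier:
24 / 3 = 8
Apply to Quinn's share:
4 x 8 = 32

32


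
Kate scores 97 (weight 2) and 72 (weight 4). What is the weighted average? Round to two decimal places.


Weighted sum:
2 x 97 + 4 x 72 = 482
Total weight:
2 + 4 = 6
Weighted average:
482 / 6 = 80.3333... ≈ 80.33

80.33


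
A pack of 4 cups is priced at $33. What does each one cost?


Total cost: $33
Number of items: 4
Unit price: $33 / 4 = $8.25

$8.25


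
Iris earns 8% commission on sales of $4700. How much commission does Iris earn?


Convert rate to decimal:
8% = 0.08
Multiply by sales:
$4700 x 0.08 = $376

$376


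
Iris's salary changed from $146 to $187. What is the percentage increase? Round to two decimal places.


Find the absolute change:
|187 - 146| = 41
Divide by original and multiply by 100:
41 / 146 x 100 = 28.0821...% ≈ 28.08%

28.08%


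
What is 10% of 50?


Convert percentage to decimal:
10% = 0.1
Multiply:
50 x 0.1 = 5

5


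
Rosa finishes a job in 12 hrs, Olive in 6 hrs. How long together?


Rosa's rate: 1/12 of the job per hour
Olive's rate: 1/6 of the job per hour
Combined rate: 1/12 + 1/6 = 1/4 per hour
Time = 1 / (1/4) = 4 hours

4 hours


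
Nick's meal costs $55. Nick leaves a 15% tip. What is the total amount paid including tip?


Calculate the tip:
15% of $55 = $8.25
Add tip to meal cost:
$55 + $8.25 = $63.25

$63.25


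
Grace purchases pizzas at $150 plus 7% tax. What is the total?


Calculate the tax:
7% of $150 = $10.50
Add tax to price:
$150 + $10.50 = $160.50

$160.50


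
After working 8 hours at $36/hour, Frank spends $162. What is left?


Calculate earnings:
8 x $36 = $288
Subtract spending:
$288 - $162 = $126

$126


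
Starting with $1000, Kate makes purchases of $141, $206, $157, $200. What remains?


Add up expenses:
$141 + $206 + $157 + $200 = $704
Subtract from budget:
$1000 - $704 = $296

$296


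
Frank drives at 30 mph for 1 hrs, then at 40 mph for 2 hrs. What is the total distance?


Leg 1 distance:
30 x 1 = 30 miles
Leg 2 distance:
40 x 2 = 80 miles
Total distance:
30 + 80 = 110 miles

110 miles


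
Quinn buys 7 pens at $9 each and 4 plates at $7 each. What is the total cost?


Cost of pens:
7 x $9 = $63
Cost of plates:
4 x $7 = $28
Add both:
$63 + $28 = $91

$91


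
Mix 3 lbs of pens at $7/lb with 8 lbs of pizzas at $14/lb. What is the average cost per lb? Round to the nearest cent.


Cost of pens:
3 x $7 = $21
Cost of pizzas:
8 x $14 = $112
Total cost: $21 + $112 = $133
Total weight: 11 lbs
Average: $133 / 11 = $12.0909... ≈ $12.09/lb

$12.09/lb


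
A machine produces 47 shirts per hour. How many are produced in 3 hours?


Production rate: 47 shirts per hour
Time: 3 hours
Total: 47 x 3 = 141 shirts

141 shirts


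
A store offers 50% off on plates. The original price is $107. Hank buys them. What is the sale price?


Calculate the discount amount:
50% of $107 = $53.50
Subtract from original:
$107 - $53.50 = $53.50

$53.50


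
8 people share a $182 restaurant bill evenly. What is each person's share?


Total bill: $182
Number of people: 8
Each pays: $182 / 8 = $22.75

$22.75


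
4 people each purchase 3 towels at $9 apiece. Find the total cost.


Cost per person:
3 x $9 = $27
Group total:
4 x $27 = $108

$108


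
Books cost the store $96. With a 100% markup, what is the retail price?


Calculate the markup amount:
100% of $96 = $96
Add to cost:
$96 + $96 = $192

$192


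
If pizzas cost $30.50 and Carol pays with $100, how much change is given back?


Start with the amount paid:
$100
Subtract the price:
$100 - $30.50 = $69.50

$69.50


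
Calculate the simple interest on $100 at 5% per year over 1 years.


Use the formula I = P x R x T / 100
P x R x T = 100 x 5 x 1 = 500
I = 500 / 100 = $5

$5


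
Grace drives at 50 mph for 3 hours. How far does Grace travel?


Use the formula: distance = speed x time
Speed = 50 mph, Time = 3 hours
50 x 3 = 150 miles

150 miles


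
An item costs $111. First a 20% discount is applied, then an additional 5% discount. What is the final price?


First discount:
20% of $111 = $22.20
Price after first discount:
$111 - $22.20 = $88.80
Second discount:
5% of $88.80 = $4.44
Final price:
$88.80 - $4.44 = $84.36

$84.36


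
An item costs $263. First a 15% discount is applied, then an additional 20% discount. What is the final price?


First discount:
15% of $263 = $39.45
Price after first discount:
$263 - $39.45 = $223.55
Second discount:
20% of $223.55 = $44.71
Final price:
$223.55 - $44.71 = $178.84

$178.84


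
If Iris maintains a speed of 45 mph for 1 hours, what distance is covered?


Use the formula: distance = speed x time
Speed = 45 mph, Time = 1 hours
45 x 1 = 45 miles

45 miles


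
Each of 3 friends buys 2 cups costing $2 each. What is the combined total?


Cost per person:
2 x $2 = $4
Group total:
3 x $4 = $12

$12


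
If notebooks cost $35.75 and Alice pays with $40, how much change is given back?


Start with the amount paid:
$40
Subtract the price:
$40 - $35.75 = $4.25

$4.25


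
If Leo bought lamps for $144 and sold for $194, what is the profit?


Selling price = $194
Cost price = $144
Profit = selling price - cost price:
Profit = $194 - $144 = $50

$50


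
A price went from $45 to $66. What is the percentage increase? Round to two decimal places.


Find the absolute change:
|66 - 45| = 21
Divide by original and multiply by 100:
21 / 45 x 100 = 46.6666...% ≈ 46.67%

46.67%


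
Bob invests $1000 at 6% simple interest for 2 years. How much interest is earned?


Use the formula I = P x R x T / 100
P x R x T = 1000 x 6 x 2 = 12000
I = 12000 / 100 = $120

$120


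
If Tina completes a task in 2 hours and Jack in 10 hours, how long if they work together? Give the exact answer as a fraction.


Tina's rate: 1/2 of the job per hour
Jack's rate: 1/10 of the job per hour
Combined rate: 1/2 + 1/10 = 3/5 per hour
Time = 1 / (3/5) = 5/3 hours (≈ 1.67 hours)

5/3 hours


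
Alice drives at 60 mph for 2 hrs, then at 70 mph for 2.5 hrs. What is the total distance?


Leg 1 distance:
60 x 2 = 120 miles
Leg 2 distance:
70 x 2.5 = 175 miles
Total distance:
120 + 175 = 295 miles

295 miles


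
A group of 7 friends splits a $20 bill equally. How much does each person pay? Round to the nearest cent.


Total bill: $20
Number of people: 7
Each pays: $20 / 7 = $2.8571... ≈ $2.86

$2.86


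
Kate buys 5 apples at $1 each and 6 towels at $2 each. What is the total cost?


Cost of apples:
5 x $1 = $5
Cost of towels:
6 x $2 = $12
Add both:
$5 + $12 = $17

$17


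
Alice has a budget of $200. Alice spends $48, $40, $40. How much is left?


Add up expenses:
$48 + $40 + $40 = $128
Subtract from budget:
$200 - $128 = $72

$72


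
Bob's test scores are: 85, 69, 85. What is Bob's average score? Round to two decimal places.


Add the scores:
85 + 69 + 85 = 239
Divide by the number of tests:
239 / 3 = 79.6666... ≈ 79.67

79.67


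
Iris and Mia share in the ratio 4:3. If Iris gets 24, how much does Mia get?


Find the multiplier:
24 / 4 = 6
Apply to Mia's share:
3 x 6 = 18

18


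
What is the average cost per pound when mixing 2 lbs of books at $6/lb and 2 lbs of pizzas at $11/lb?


Cost of books:
2 x $6 = $12
Cost of pizzas:
2 x $11 = $22
Total cost: $12 + $22 = $34
Total weight: 4 lbs
Average: $34 / 4 = $8.50/lb

$8.50/lb


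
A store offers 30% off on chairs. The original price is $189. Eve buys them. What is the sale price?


Calculate the discount amount:
30% of $189 = $56.70
Subtract from original:
$189 - $56.70 = $132.30

$132.30


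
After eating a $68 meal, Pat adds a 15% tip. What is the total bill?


Calculate the tip:
15% of $68 = $10.20
Add tip to meal cost:
$68 + $10.20 = $78.20

$78.20


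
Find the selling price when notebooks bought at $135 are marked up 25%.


Calculate the markup amount:
25% of $135 = $33.75
Add to cost:
$135 + $33.75 = $168.75

$168.75


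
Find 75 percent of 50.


Convert percentage to decimal:
75% = 0.75
Multiply:
50 x 0.75 = 37.5

37.5


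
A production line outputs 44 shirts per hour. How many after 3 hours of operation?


Production rate: 44 shirts per hour
Time: 3 hours
Total: 44 x 3 = 132 shirts

132 shirts


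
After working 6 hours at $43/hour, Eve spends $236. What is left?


Calculate earnings:
6 x $43 = $258
Subtract spending:
$258 - $236 = $22

$22


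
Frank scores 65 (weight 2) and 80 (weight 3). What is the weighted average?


Weighted sum:
2 x 65 + 3 x 80 = 370
Total weight:
2 + 3 = 5
Weighted average:
370 / 5 = 74

74


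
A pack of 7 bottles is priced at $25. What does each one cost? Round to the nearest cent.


Total cost: $25
Number of items: 7
Unit price: $25 / 7 = $3.5714... ≈ $3.57

$3.57


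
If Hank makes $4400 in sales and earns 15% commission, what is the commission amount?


Convert rate to decimal:
15% = 0.15
Multiply by sales:
$4400 x 0.15 = $660

$660


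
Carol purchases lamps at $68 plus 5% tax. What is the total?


Calculate the tax:
5% of $68 = $3.40
Add tax to price:
$68 + $3.40 = $71.40

$71.40


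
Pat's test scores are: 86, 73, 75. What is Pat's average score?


Add the scores:
86 + 73 + 75 = 234
Divide by the number of tests:
234 / 3 = 78

78


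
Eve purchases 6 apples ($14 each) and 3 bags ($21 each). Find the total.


Cost of apples:
6 x $14 = $84
Cost of bags:
3 x $21 = $63
Add both:
$84 + $63 = $147

$147


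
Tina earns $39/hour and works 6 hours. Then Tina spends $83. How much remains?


Calculate earnings:
6 x $39 = $234
Subtract spending:
$234 - $83 = $151

$151


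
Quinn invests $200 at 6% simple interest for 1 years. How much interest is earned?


Use the formula I = P x R x T / 100
P x R x T = 200 x 6 x 1 = 1200
I = 1200 / 100 = $12

$12


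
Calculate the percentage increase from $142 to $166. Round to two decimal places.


Find the absolute change:
|166 - 142| = 24
Divide by original and multiply by 100:
24 / 142 x 100 = 16.9014...% ≈ 16.9%

16.9%


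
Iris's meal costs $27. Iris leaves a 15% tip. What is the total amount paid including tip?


Calculate the tip:
15% of $27 = $4.05
Add tip to meal cost:
$27 + $4.05 = $31.05

$31.05


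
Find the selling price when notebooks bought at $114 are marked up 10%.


Calculate the markup amount:
10% of $114 = $11.40
Add to cost:
$114 + $11.40 = $125.40

$125.40


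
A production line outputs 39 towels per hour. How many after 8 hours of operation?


Production rate: 39 towels per hour
Time: 8 hours
Total: 39 x 8 = 312 towels

312 towels


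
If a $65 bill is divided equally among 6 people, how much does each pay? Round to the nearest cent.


Total bill: $65
Number of people: 6
Each pays: $65 / 6 = $10.8333... ≈ $10.83

$10.83


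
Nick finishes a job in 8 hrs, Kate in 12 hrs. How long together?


Nick's rate: 1/8 of the job per hour
Kate's rate: 1/12 of the job per hour
Combined rate: 1/8 + 1/12 = 5/24 per hour
Time = 1 / (5/24) = 24/5 = 4.8 hours

4.8 hours


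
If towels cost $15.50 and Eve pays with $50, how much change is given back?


Start with the amount paid:
$50
Subtract the price:
$50 - $15.50 = $34.50

$34.50


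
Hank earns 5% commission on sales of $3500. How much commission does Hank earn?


Convert rate to decimal:
5% = 0.05
Multiply by sales:
$3500 x 0.05 = $175

$175


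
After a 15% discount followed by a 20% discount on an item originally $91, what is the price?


First discount:
15% of $91 = $13.65
Price after first discount:
$91 - $13.65 = $77.35
Second discount:
20% of $77.35 = $15.47
Final price:
$77.35 - $15.47 = $61.88

$61.88


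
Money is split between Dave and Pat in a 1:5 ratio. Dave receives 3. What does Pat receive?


Find the multiplier:
3 / 1 = 3
Apply to Pat's share:
5 x 3 = 15

15


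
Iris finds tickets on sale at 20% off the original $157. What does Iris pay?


Calculate the discount amount:
20% of $157 = $31.40
Subtract from original:
$157 - $31.40 = $125.60

$125.60


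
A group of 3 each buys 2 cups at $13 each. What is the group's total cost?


Cost per person:
2 x $13 = $26
Group total:
3 x $26 = $78

$78


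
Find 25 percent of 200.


Convert percentage to decimal:
25% = 0.25
Multiply:
200 x 0.25 = 50

50


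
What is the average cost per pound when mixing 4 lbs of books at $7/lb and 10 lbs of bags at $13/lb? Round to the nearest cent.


Cost of books:
4 x $7 = $28
Cost of bags:
10 x $13 = $130
Total cost: $28 + $130 = $158
Total weight: 14 lbs
Average: $158 / 14 = $11.2857... ≈ $11.29/lb

$11.29/lb


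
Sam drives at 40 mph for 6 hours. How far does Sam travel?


Use the formula: distance = speed x time
Speed = 40 mph, Time = 6 hours
40 x 6 = 240 miles

240 miles


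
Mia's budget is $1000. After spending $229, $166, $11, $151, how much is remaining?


Add up expenses:
$229 + $166 + $11 + $151 = $557
Subtract from budget:
$1000 - $557 = $443

$443


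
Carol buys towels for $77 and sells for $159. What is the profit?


Selling price = $159
Cost price = $77
Profit = selling price - cost price:
Profit = $159 - $77 = $82

$82


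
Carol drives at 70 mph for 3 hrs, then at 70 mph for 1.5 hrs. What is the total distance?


Leg 1 distance:
70 x 3 = 210 miles
Leg 2 distance:
70 x 1.5 = 105 miles
Total distance:
210 + 105 = 315 miles

315 miles


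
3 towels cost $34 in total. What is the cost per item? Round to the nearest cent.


Total cost: $34
Number of items: 3
Unit price: $34 / 3 = $11.3333... ≈ $11.33

$11.33


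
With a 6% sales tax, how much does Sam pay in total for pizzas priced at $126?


Calculate the tax:
6% of $126 = $7.56
Add tax to price:
$126 + $7.56 = $133.56

$133.56


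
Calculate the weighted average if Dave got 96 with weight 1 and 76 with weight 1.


Weighted sum:
1 x 96 + 1 x 76 = 172
Total weight:
1 + 1 = 2
Weighted average:
172 / 2 = 86

86


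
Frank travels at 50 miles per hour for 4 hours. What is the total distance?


Use the formula: distance = speed x time
Speed = 50 mph, Time = 4 hours
50 x 4 = 200 miles

200 miles


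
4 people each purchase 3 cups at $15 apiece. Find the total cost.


Cost per person:
3 x $15 = $45
Group total:
4 x $45 = $180

$180


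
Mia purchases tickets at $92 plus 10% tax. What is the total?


Calculate the tax:
10% of $92 = $9.20
Add tax to price:
$92 + $9.20 = $101.20

$101.20


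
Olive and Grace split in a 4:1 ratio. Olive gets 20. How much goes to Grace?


Find the multiplier:
20 / 4 = 5
Apply to Grace's share:
1 x 5 = 5

5


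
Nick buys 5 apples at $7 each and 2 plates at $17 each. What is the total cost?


Cost of apples:
5 x $7 = $35
Cost of plates:
2 x $17 = $34
Add both:
$35 + $34 = $69

$69


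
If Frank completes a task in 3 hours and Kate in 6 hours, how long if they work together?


Frank's rate: 1/3 of the job per hour
Kate's rate: 1/6 of the job per hour
Combined rate: 1/3 + 1/6 = 1/2 per hour
Time = 1 / (1/2) = 2 hours

2 hours


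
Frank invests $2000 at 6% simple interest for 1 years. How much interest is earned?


Use the formula I = P x R x T / 100
P x R x T = 2000 x 6 x 1 = 12000
I = 12000 / 100 = $120

$120


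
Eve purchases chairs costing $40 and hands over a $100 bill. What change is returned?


Start with the amount paid:
$100
Subtract the price:
$100 - $40 = $60

$60


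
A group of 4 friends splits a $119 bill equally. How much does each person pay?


Total bill: $119
Number of people: 4
Each pays: $119 / 4 = $29.75

$29.75


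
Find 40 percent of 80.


Convert percentage to decimal:
40% = 0.4
Multiply:
80 x 0.4 = 32

32


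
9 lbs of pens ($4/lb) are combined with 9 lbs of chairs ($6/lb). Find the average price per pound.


Cost of pens:
9 x $4 = $36
Cost of chairs:
9 x $6 = $54
Total cost: $36 + $54 = $90
Total weight: 18 lbs
Average: $90 / 18 = $5/lb

$5/lb


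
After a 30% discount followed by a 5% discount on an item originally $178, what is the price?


First discount:
30% of $178 = $53.40
Price after first discount:
$178 - $53.40 = $124.60
Second discount:
5% of $124.60 = $6.23
Final price:
$124.60 - $6.23 = $118.37

$118.37


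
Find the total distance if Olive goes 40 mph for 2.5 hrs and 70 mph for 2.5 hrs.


Leg 1 distance:
40 x 2.5 = 100 miles
Leg 2 distance:
70 x 2.5 = 175 miles
Total distance:
100 + 175 = 275 miles

275 miles


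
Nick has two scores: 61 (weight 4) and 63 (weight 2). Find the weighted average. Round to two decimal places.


Weighted sum:
4 x 61 + 2 x 63 = 370
Total weight:
4 + 2 = 6
Weighted average:
370 / 6 = 61.6666... ≈ 61.67

61.67


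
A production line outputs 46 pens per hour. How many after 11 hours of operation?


Production rate: 46 pens per hour
Time: 11 hours
Total: 46 x 11 = 506 pens

506 pens


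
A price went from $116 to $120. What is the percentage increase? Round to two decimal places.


Find the absolute change:
|120 - 116| = 4
Divide by original and multiply by 100:
4 / 116 x 100 = 3.4482...% ≈ 3.45%

3.45%


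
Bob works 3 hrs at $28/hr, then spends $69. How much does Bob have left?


Calculate earnings:
3 x $28 = $84
Subtract spending:
$84 - $69 = $15

$15


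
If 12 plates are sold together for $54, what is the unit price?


Total cost: $54
Number of items: 12
Unit price: $54 / 12 = $4.50

$4.50


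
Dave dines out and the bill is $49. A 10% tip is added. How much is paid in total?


Calculate the tip:
10% of $49 = $4.90
Add tip to meal cost:
$49 + $4.90 = $53.90

$53.90


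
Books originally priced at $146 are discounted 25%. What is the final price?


Calculate the discount amount:
25% of $146 = $36.50
Subtract from original:
$146 - $36.50 = $109.50

$109.50


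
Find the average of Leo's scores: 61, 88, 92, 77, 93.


Add the scores:
61 + 88 + 92 + 77 + 93 = 411
Divide by the number of tests:
411 / 5 = 82.2

82.2


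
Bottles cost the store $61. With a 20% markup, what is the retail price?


Calculate the markup amount:
20% of $61 = $12.20
Add to cost:
$61 + $12.20 = $73.20

$73.20


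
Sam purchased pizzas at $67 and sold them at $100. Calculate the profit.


Selling price = $100
Cost price = $67
Profit = selling price - cost price:
Profit = $100 - $67 = $33

$33


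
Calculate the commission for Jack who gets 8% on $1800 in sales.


Convert rate to decimal:
8% = 0.08
Multiply by sales:
$1800 x 0.08 = $144

$144


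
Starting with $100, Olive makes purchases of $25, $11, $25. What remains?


Add up expenses:
$25 + $11 + $25 = $61
Subtract from budget:
$100 - $61 = $39

$39


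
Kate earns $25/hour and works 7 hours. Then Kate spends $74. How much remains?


Calculate earnings:
7 x $25 = $175
Subtract spending:
$175 - $74 = $101

$101


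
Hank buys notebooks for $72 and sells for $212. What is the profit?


Selling price = $212
Cost price = $72
Profit = selling price - cost price:
Profit = $212 - $72 = $140

$140


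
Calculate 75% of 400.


Convert percentage to decimal:
75% = 0.75
Multiply:
400 x 0.75 = 300

300


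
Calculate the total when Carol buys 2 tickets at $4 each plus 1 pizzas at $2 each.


Cost of tickets:
2 x $4 = $8
Cost of pizzas:
1 x $2 = $2
Add both:
$8 + $2 = $10

$10


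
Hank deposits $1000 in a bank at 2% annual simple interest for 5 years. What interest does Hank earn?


Use the formula I = P x R x T / 100
P x R x T = 1000 x 2 x 5 = 10000
I = 10000 / 100 = $100

$100


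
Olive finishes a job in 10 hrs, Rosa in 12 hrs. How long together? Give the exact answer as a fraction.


Olive's rate: 1/10 of the job per hour
Rosa's rate: 1/12 of the job per hour
Combined rate: 1/10 + 1/12 = 11/60 per hour
Time = 1 / (11/60) = 60/11 hours (≈ 5.45 hours)

60/11 hours


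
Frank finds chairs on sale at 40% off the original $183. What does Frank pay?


Calculate the discount amount:
40% of $183 = $73.20
Subtract from original:
$183 - $73.20 = $109.80

$109.80


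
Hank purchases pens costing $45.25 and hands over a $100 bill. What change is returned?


Start with the amount paid:
$100
Subtract the price:
$100 - $45.25 = $54.75

$54.75


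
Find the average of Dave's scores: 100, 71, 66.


Add the scores:
100 + 71 + 66 = 237
Divide by the number of tests:
237 / 3 = 79

79


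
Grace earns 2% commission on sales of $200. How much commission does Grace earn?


Convert rate to decimal:
2% = 0.02
Multiply by sales:
$200 x 0.02 = $4

$4


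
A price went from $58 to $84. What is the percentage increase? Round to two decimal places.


Find the absolute change:
|84 - 58| = 26
Divide by original and multiply by 100:
26 / 58 x 100 = 44.8275...% ≈ 44.83%

44.83%


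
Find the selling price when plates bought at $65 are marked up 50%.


Calculate the markup amount:
50% of $65 = $32.50
Add to cost:
$65 + $32.50 = $97.50

$97.50


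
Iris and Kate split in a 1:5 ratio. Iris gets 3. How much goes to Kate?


Find the multiplier:
3 / 1 = 3
Apply to Kate's share:
5 x 3 = 15

15


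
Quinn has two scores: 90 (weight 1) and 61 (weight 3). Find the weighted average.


Weighted sum:
1 x 90 + 3 x 61 = 273
Total weight:
1 + 3 = 4
Weighted average:
273 / 4 = 68.25

68.25


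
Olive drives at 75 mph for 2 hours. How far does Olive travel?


Use the formula: distance = speed x time
Speed = 75 mph, Time = 2 hours
75 x 2 = 150 miles

150 miles


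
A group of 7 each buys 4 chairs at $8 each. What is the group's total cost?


Cost per person:
4 x $8 = $32
Group total:
7 x $32 = $224

$224


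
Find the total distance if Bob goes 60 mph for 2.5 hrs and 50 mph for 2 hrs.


Leg 1 distance:
60 x 2.5 = 150 miles
Leg 2 distance:
50 x 2 = 100 miles
Total distance:
150 + 100 = 250 miles

250 miles


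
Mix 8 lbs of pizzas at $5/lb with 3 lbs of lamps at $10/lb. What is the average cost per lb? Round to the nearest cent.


Cost of pizzas:
8 x $5 = $40
Cost of lamps:
3 x $10 = $30
Total cost: $40 + $30 = $70
Total weight: 11 lbs
Average: $70 / 11 = $6.3636... ≈ $6.36/lb

$6.36/lb


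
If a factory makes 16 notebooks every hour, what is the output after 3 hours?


Production rate: 16 notebooks per hour
Time: 3 hours
Total: 16 x 3 = 48 notebooks

48 notebooks


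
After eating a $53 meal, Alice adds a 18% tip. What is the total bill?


Calculate the tip:
18% of $53 = $9.54
Add tip to meal cost:
$53 + $9.54 = $62.54

$62.54


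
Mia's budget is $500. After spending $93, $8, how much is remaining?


Add up expenses:
$93 + $8 = $101
Subtract from budget:
$500 - $101 = $399

$399


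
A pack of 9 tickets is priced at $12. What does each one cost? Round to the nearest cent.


Total cost: $12
Number of items: 9
Unit price: $12 / 9 = $1.3333... ≈ $1.33

$1.33


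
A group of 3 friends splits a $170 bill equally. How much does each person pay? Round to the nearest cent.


Total bill: $170
Number of people: 3
Each pays: $170 / 3 = $56.6666... ≈ $56.67

$56.67


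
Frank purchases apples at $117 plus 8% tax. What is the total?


Calculate the tax:
8% of $117 = $9.36
Add tax to price:
$117 + $9.36 = $126.36

$126.36


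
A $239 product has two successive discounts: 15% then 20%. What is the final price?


First discount:
15% of $239 = $35.85
Price after first discount:
$239 - $35.85 = $203.15
Second discount:
20% of $203.15 = $40.63
Final price:
$203.15 - $40.63 = $162.52

$162.52


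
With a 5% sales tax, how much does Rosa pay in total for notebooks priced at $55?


Calculate the tax:
5% of $55 = $2.75
Add tax to price:
$55 + $2.75 = $57.75

$57.75


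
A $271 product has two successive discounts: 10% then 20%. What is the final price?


First discount:
10% of $271 = $27.10
Price after first discount:
$271 - $27.10 = $243.90
Second discount:
20% of $243.90 = $48.78
Final price:
$243.90 - $48.78 = $195.12

$195.12


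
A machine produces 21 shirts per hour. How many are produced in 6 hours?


Production rate: 21 shirts per hour
Time: 6 hours
Total: 21 x 6 = 126 shirts

126 shirts


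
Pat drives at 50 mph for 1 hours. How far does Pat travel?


Use the formula: distance = speed x time
Speed = 50 mph, Time = 1 hours
50 x 1 = 50 miles

50 miles


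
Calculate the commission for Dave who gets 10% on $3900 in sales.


Convert rate to decimal:
10% = 0.1
Multiply by sales:
$3900 x 0.1 = $390

$390


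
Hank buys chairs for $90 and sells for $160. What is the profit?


Selling price = $160
Cost price = $90
Profit = selling price - cost price:
Profit = $160 - $90 = $70

$70


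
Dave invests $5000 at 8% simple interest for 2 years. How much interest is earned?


Use the formula I = P x R x T / 100
P x R x T = 5000 x 8 x 2 = 80000
I = 80000 / 100 = $800

$800


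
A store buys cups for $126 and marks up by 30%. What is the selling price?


Calculate the markup amount:
30% of $126 = $37.80
Add to cost:
$126 + $37.80 = $163.80

$163.80


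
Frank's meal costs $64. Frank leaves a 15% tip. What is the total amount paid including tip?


Calculate the tip:
15% of $64 = $9.60
Add tip to meal cost:
$64 + $9.60 = $73.60

$73.60


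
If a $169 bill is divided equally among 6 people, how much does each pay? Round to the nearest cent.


Total bill: $169
Number of people: 6
Each pays: $169 / 6 = $28.1666... ≈ $28.17

$28.17


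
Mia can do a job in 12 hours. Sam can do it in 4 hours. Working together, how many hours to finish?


Mia's rate: 1/12 of the job per hour
Sam's rate: 1/4 of the job per hour
Combined rate: 1/12 + 1/4 = 1/3 per hour
Time = 1 / (1/3) = 3 hours

3 hours


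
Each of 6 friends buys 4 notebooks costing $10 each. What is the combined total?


Cost per person:
4 x $10 = $40
Group total:
6 x $40 = $240

$240
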